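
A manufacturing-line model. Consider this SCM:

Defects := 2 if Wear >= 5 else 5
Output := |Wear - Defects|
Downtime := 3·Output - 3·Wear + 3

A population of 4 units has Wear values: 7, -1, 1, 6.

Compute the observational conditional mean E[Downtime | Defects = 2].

E[Downtime|Defects=2] averages over only the 2 units with Defects=2 (Wear = 7, 6): Downtime = -3, -3, mean -3.

-3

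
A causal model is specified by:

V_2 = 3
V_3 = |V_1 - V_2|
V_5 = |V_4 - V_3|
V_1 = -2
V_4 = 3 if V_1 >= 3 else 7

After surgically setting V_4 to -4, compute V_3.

5

Under do(V_4=-4), the mechanism V_4 = 3 if V_1 >= 3 else 7 is discarded; V_4 is fixed at -4.
Since V_3 is not a descendant of the intervened variable, it is unaffected.
V_3 = |V_1 - V_2|  [with V_1=-2, V_2=3]  = 5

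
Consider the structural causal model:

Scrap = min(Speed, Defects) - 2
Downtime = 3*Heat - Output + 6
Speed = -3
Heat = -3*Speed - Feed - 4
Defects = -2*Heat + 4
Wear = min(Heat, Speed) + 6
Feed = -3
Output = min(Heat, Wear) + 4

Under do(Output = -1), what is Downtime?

do(Output=-1) replaces the equation Output = min(Heat, Wear) + 4 with the constant Output = -1.
Heat = -3*Speed - Feed - 4  [with Speed=-3, Feed=-3]  = 8
Downtime = 3*Heat - Output + 6  [with Heat=8, Output=-1]  = 31

31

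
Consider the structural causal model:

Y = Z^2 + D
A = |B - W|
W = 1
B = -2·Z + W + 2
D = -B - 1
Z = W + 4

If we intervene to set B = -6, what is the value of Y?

The intervention breaks the incoming arrows to B: B = -2·Z + W + 2 no longer applies, and B = -6.
Z = W + 4  [with W=1]  = 5
D = -B - 1  [with B=-6]  = 5
Y = Z^2 + D  [with Z=5, D=5]  = 30

30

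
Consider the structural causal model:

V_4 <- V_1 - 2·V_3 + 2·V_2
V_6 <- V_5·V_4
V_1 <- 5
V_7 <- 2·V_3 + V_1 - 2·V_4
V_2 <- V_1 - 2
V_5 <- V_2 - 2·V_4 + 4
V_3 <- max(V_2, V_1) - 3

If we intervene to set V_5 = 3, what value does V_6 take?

The intervention breaks the incoming arrows to V_5: V_5 <- V_2 - 2·V_4 + 4 no longer applies, and V_5 = 3.
V_2 = V_1 - 2  [with V_1=5]  = 3
V_3 = max(V_2, V_1) - 3  [with V_2=3, V_1=5]  = 2
V_4 = V_1 - 2·V_3 + 2·V_2  [with V_1=5, V_3=2, V_2=3]  = 7
V_6 = V_5·V_4  [with V_5=3, V_4=7]  = 21

21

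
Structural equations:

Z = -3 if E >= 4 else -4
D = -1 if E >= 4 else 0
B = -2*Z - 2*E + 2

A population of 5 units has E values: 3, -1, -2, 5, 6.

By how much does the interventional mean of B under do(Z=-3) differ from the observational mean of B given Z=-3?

6.6

The intervention sets Z=-3 in all 5 units regardless of E. Recomputing B per unit gives 2, 10, 12, -2, -4; average 3.6.
Conditioning on Z=-3 selects the 2 unit(s) with E ∈ {5, 6}. Their B values: -2, -4. Mean = -3.
Difference = 3.6 − (-3) = 6.6.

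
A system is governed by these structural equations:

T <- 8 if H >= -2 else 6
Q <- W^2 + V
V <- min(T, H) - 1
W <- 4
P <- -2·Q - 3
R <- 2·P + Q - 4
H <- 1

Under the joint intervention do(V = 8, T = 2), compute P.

-51

The joint intervention fixes V = 8, T = 2, removing each variable's own equation.
Q = W^2 + V  [with W=4, V=8]  = 24
P = -2·Q - 3  [with Q=24]  = -51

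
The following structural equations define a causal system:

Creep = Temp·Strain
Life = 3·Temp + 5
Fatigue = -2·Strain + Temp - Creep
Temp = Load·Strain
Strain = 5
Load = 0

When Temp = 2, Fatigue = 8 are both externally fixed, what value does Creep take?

The joint intervention fixes Temp = 2, Fatigue = 8, removing each variable's own equation.
Creep = Temp·Strain  [with Temp=2, Strain=5]  = 10

10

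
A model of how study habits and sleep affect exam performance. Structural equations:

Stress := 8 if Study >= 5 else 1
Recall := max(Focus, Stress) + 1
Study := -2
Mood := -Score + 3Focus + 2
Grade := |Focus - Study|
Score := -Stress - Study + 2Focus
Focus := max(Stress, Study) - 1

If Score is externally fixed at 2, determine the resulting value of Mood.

Intervening sets Score = 2 and removes its equation (Score := -Stress - Study + 2Focus).
Stress = 8 if Study >= 5 else 1  [with Study=-2]  = 1
Focus = max(Stress, Study) - 1  [with Stress=1, Study=-2]  = 0
Mood = -Score + 3Focus + 2  [with Score=2, Focus=0]  = 0

0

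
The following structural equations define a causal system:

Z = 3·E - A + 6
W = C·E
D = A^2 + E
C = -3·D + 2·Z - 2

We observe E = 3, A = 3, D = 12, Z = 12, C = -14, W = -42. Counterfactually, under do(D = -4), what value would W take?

The intervention breaks the incoming arrows to D: D = A^2 + E no longer applies, and D = -4.
Z = 3·E - A + 6  [with E=3, A=3]  = 12
C = -3·D + 2·Z - 2  [with D=-4, Z=12]  = 34
W = C·E  [with C=34, E=3]  = 102

102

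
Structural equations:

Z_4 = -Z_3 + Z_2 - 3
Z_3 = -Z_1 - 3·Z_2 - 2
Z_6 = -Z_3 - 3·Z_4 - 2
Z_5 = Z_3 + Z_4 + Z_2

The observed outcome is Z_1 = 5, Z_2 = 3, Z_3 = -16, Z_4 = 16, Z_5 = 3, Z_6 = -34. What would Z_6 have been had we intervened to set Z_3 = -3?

-8

The intervention breaks the incoming arrows to Z_3: Z_3 = -Z_1 - 3·Z_2 - 2 no longer applies, and Z_3 = -3.
Z_4 = -Z_3 + Z_2 - 3  [with Z_3=-3, Z_2=3]  = 3
Z_6 = -Z_3 - 3·Z_4 - 2  [with Z_3=-3, Z_4=3]  = -8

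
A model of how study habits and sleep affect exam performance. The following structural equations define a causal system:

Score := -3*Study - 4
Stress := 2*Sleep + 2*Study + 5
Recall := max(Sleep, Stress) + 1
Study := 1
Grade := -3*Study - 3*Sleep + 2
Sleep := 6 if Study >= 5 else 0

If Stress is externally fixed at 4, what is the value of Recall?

do(Stress=4) replaces the equation Stress := 2*Sleep + 2*Study + 5 with the constant Stress = 4.
Sleep = 6 if Study >= 5 else 0  [with Study=1]  = 0
Recall = max(Sleep, Stress) + 1  [with Sleep=0, Stress=4]  = 5

5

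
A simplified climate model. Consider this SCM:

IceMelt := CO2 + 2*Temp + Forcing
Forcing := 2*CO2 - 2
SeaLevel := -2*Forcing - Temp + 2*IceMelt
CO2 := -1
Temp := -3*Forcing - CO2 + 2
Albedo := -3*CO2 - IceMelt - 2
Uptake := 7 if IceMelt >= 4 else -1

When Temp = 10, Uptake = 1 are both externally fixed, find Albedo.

-14

Setting Temp = 10, Uptake = 1 by intervention discards those variables' equations.
Forcing = 2*CO2 - 2  [with CO2=-1]  = -4
IceMelt = CO2 + 2*Temp + Forcing  [with CO2=-1, Temp=10, Forcing=-4]  = 15
Albedo = -3*CO2 - IceMelt - 2  [with CO2=-1, IceMelt=15]  = -14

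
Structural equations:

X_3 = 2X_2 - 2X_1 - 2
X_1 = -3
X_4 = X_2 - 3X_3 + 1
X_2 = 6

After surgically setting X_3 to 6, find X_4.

-11

The intervention breaks the incoming arrows to X_3: X_3 = 2X_2 - 2X_1 - 2 no longer applies, and X_3 = 6.
X_4 = X_2 - 3X_3 + 1  [with X_2=6, X_3=6]  = -11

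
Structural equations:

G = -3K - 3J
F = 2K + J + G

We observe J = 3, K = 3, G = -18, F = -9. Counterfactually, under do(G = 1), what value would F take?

The intervention breaks the incoming arrows to G: G = -3K - 3J no longer applies, and G = 1.
F = 2K + J + G  [with K=3, J=3, G=1]  = 10

10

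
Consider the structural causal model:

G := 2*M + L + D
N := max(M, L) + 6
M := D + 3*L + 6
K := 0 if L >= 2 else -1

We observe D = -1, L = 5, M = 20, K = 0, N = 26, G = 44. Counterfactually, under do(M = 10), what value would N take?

do(M=10) replaces the equation M := D + 3*L + 6 with the constant M = 10.
N = max(M, L) + 6  [with M=10, L=5]  = 16

16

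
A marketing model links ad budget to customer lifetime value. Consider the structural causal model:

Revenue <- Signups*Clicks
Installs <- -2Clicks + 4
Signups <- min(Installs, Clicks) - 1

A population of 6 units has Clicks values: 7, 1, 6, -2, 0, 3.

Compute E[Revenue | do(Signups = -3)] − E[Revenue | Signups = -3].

-6

Every unit gets Signups=-3 under the intervention. Revenue values become -21, -3, -18, 6, 0, -9; E[Revenue|do(Signups=-3)] = -7.5.
Conditioning on Signups=-3 selects the 2 unit(s) with Clicks ∈ {-2, 3}. Their Revenue values: 6, -9. Mean = -1.5.
Difference = -7.5 − (-1.5) = -6.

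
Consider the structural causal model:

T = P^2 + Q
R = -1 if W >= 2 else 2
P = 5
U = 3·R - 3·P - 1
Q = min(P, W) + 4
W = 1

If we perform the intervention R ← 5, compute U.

do(R=5) replaces the equation R = -1 if W >= 2 else 2 with the constant R = 5.
U = 3·R - 3·P - 1  [with R=5, P=5]  = -1

-1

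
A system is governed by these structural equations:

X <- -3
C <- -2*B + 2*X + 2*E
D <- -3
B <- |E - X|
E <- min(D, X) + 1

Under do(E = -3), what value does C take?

do(E=-3) replaces the equation E <- min(D, X) + 1 with the constant E = -3.
B = |E - X|  [with E=-3, X=-3]  = 0
C = -2*B + 2*X + 2*E  [with B=0, X=-3, E=-3]  = -12

-12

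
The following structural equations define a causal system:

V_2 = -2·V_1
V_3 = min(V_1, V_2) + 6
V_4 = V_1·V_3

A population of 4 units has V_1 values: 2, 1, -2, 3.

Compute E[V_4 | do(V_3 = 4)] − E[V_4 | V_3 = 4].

do(V_3=4) breaks V_3's dependence on V_1. With V_3=4 fixed, V_4 across the units is 8, 4, -8, 12, mean 4.
Conditioning on V_3=4 selects the 2 unit(s) with V_1 ∈ {1, -2}. Their V_4 values: 4, -8. Mean = -2.
Difference = 4 − (-2) = 6.

6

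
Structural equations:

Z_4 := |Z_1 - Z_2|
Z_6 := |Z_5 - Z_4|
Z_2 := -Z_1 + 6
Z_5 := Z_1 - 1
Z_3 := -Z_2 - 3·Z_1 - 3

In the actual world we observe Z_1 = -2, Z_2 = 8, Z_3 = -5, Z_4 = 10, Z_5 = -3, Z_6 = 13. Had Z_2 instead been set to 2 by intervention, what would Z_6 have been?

Under do(Z_2=2), the mechanism Z_2 := -Z_1 + 6 is discarded; Z_2 is fixed at 2.
Z_4 = |Z_1 - Z_2|  [with Z_1=-2, Z_2=2]  = 4
Z_5 = Z_1 - 1  [with Z_1=-2]  = -3
Z_6 = |Z_5 - Z_4|  [with Z_5=-3, Z_4=4]  = 7

7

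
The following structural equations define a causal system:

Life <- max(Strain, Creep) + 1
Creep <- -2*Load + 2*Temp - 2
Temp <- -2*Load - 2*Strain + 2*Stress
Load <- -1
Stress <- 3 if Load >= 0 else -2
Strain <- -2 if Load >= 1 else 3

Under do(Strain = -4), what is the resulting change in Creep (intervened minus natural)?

28

do(Strain=-4) replaces the equation Strain <- -2 if Load >= 1 else 3 with the constant Strain = -4.
Stress = 3 if Load >= 0 else -2  [with Load=-1]  = -2
Temp = -2*Load - 2*Strain + 2*Stress  [with Load=-1, Strain=-4, Stress=-2]  = 6
Creep = -2*Load + 2*Temp - 2  [with Load=-1, Temp=6]  = 12
Without intervention: Stress = 3 if Load >= 0 else -2  [with Load=-1]  = -2; Strain = -2 if Load >= 1 else 3  [with Load=-1]  = 3; Temp = -2*Load - 2*Strain + 2*Stress  [with Load=-1, Strain=3, Stress=-2]  = -8; Creep = -2*Load + 2*Temp - 2  [with Load=-1, Temp=-8]  = -16.
Change = 12 − (-16) = 28.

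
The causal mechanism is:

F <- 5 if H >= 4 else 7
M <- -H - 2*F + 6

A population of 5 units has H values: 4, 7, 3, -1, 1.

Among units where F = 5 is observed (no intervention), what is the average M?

-9.5

Conditioning on F=5 selects the 2 unit(s) with H ∈ {4, 7}. Their M values: -8, -11. Mean = -9.5.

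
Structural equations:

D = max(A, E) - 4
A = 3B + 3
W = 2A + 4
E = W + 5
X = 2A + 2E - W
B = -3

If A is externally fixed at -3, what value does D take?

-1

Under do(A=-3), the mechanism A = 3B + 3 is discarded; A is fixed at -3.
W = 2A + 4  [with A=-3]  = -2
E = W + 5  [with W=-2]  = 3
D = max(A, E) - 4  [with A=-3, E=3]  = -1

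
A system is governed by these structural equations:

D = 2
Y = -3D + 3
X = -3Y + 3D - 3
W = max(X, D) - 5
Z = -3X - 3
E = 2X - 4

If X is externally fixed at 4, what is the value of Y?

Under do(X=4), the mechanism X = -3Y + 3D - 3 is discarded; X is fixed at 4.
Since Y is not a descendant of the intervened variable, it is unaffected.
Y = -3D + 3  [with D=2]  = -3

-3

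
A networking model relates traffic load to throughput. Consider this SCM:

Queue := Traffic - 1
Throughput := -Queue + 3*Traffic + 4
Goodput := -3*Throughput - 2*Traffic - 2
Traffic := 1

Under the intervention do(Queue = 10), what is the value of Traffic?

Under do(Queue=10), the mechanism Queue := Traffic - 1 is discarded; Queue is fixed at 10.
Traffic is not downstream of the intervention, so its value is determined by the original equations.

1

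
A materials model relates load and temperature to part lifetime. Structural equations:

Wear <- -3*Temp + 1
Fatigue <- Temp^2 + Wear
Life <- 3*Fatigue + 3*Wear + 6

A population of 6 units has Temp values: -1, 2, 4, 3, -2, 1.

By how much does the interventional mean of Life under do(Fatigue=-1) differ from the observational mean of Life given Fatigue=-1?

Under do(Fatigue=-1), Fatigue's equation is replaced by Fatigue=-1 for every unit. Per-unit Life: 15, -12, -30, -21, 24, -3. Mean = -4.5.
Observing Fatigue=-1 restricts to units where Fatigue's equation naturally yields -1: Temp ∈ {2, 1}. In that subpopulation Life = -12, -3, mean -7.5.
Difference = -4.5 − (-7.5) = 3.

3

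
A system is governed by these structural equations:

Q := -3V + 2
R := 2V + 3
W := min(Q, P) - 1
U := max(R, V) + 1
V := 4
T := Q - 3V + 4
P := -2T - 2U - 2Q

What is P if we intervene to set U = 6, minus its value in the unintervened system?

12

The intervention breaks the incoming arrows to U: U := max(R, V) + 1 no longer applies, and U = 6.
Q = -3V + 2  [with V=4]  = -10
T = Q - 3V + 4  [with Q=-10, V=4]  = -18
P = -2T - 2U - 2Q  [with T=-18, U=6, Q=-10]  = 44
Without intervention: R = 2V + 3  [with V=4]  = 11; Q = -3V + 2  [with V=4]  = -10; T = Q - 3V + 4  [with Q=-10, V=4]  = -18; U = max(R, V) + 1  [with R=11, V=4]  = 12; P = -2T - 2U - 2Q  [with T=-18, U=12, Q=-10]  = 32.
Change = 44 − 32 = 12.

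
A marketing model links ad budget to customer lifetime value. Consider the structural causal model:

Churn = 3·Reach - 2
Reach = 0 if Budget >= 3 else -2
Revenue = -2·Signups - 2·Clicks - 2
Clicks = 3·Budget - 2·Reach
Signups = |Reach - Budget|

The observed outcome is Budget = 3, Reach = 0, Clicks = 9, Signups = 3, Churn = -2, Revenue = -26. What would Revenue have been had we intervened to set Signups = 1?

-22

Under do(Signups=1), the mechanism Signups = |Reach - Budget| is discarded; Signups is fixed at 1.
Reach = 0 if Budget >= 3 else -2  [with Budget=3]  = 0
Clicks = 3·Budget - 2·Reach  [with Budget=3, Reach=0]  = 9
Revenue = -2·Signups - 2·Clicks - 2  [with Signups=1, Clicks=9]  = -22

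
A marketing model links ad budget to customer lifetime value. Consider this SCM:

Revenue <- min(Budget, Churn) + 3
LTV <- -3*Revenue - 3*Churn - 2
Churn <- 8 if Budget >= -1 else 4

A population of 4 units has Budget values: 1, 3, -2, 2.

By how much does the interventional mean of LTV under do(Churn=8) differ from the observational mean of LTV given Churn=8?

Every unit gets Churn=8 under the intervention. LTV values become -38, -44, -29, -41; E[LTV|do(Churn=8)] = -38.
E[LTV|Churn=8] averages over only the 3 units with Churn=8 (Budget = 1, 3, 2): LTV = -38, -44, -41, mean -41.
Difference = -38 − (-41) = 3.

3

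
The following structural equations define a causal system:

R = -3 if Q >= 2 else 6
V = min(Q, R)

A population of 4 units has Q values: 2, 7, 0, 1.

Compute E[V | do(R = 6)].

2.25

The intervention sets R=6 in all 4 units regardless of Q. Recomputing V per unit gives 2, 6, 0, 1; average 2.25.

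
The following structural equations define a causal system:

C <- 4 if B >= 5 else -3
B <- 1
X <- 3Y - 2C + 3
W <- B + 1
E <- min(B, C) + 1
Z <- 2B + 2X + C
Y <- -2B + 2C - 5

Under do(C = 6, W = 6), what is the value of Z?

20

Under do(C = 6, W = 6), each intervened variable's structural equation is replaced by its fixed value.
Y = -2B + 2C - 5  [with B=1, C=6]  = 5
X = 3Y - 2C + 3  [with Y=5, C=6]  = 6
Z = 2B + 2X + C  [with B=1, X=6, C=6]  = 20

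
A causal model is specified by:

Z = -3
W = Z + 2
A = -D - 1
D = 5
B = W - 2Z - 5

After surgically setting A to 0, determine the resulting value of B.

0

The intervention breaks the incoming arrows to A: A = -D - 1 no longer applies, and A = 0.
Since B is not a descendant of the intervened variable, it is unaffected.
W = Z + 2  [with Z=-3]  = -1
B = W - 2Z - 5  [with W=-1, Z=-3]  = 0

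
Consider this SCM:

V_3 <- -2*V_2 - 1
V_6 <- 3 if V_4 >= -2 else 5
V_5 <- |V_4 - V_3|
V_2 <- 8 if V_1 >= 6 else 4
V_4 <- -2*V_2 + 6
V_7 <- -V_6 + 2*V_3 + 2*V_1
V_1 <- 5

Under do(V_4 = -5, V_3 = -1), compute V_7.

3

The joint intervention fixes V_4 = -5, V_3 = -1, removing each variable's own equation.
V_6 = 3 if V_4 >= -2 else 5  [with V_4=-5]  = 5
V_7 = -V_6 + 2*V_3 + 2*V_1  [with V_6=5, V_3=-1, V_1=5]  = 3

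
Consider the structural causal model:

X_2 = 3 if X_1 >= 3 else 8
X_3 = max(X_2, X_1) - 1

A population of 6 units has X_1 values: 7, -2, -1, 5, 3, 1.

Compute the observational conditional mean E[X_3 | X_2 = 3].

Observing X_2=3 restricts to units where X_2's equation naturally yields 3: X_1 ∈ {7, 5, 3}. In that subpopulation X_3 = 6, 4, 2, mean 4.

4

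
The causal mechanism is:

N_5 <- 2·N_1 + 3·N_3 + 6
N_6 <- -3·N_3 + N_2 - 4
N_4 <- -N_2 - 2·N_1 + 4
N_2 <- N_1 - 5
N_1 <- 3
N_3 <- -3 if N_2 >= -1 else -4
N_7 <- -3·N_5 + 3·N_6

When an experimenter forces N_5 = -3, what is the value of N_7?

Under do(N_5=-3), the mechanism N_5 <- 2·N_1 + 3·N_3 + 6 is discarded; N_5 is fixed at -3.
N_2 = N_1 - 5  [with N_1=3]  = -2
N_3 = -3 if N_2 >= -1 else -4  [with N_2=-2]  = -4
N_6 = -3·N_3 + N_2 - 4  [with N_3=-4, N_2=-2]  = 6
N_7 = -3·N_5 + 3·N_6  [with N_5=-3, N_6=6]  = 27

27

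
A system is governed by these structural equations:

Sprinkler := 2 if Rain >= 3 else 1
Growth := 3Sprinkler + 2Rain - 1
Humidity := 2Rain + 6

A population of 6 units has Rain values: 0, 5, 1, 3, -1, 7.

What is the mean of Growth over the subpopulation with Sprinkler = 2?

Observing Sprinkler=2 restricts to units where Sprinkler's equation naturally yields 2: Rain ∈ {5, 3, 7}. In that subpopulation Growth = 15, 11, 19, mean 15.

15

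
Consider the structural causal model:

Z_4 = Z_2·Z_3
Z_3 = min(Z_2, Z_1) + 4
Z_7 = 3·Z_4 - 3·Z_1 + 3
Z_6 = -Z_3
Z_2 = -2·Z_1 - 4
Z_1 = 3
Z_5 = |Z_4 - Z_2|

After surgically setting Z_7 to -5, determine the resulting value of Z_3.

Intervening sets Z_7 = -5 and removes its equation (Z_7 = 3·Z_4 - 3·Z_1 + 3).
Z_3 is not downstream of the intervention, so its value is determined by the original equations.
Z_2 = -2·Z_1 - 4  [with Z_1=3]  = -10
Z_3 = min(Z_2, Z_1) + 4  [with Z_2=-10, Z_1=3]  = -6

-6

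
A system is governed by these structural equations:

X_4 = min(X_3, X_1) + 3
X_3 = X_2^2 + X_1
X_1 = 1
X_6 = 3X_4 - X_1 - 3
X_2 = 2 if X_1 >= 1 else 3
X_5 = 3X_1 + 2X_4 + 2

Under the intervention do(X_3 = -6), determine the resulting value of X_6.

The intervention breaks the incoming arrows to X_3: X_3 = X_2^2 + X_1 no longer applies, and X_3 = -6.
X_4 = min(X_3, X_1) + 3  [with X_3=-6, X_1=1]  = -3
X_6 = 3X_4 - X_1 - 3  [with X_4=-3, X_1=1]  = -13

-13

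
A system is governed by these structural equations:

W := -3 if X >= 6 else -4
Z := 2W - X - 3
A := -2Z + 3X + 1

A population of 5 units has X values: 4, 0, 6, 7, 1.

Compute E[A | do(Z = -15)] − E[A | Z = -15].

-4.2

Under do(Z=-15), Z's equation is replaced by Z=-15 for every unit. Per-unit A: 43, 31, 49, 52, 34. Mean = 41.8.
Conditioning on Z=-15 selects the 2 unit(s) with X ∈ {4, 6}. Their A values: 43, 49. Mean = 46.
Difference = 41.8 − 46 = -4.2.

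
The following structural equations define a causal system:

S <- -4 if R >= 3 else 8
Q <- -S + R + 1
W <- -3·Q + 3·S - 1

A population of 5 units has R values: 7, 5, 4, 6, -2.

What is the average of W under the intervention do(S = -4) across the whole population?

-40

Every unit gets S=-4 under the intervention. W values become -49, -43, -40, -46, -22; E[W|do(S=-4)] = -40.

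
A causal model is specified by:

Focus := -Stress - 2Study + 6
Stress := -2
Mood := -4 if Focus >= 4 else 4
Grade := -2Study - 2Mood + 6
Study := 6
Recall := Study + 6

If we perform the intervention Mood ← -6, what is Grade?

Under do(Mood=-6), the mechanism Mood := -4 if Focus >= 4 else 4 is discarded; Mood is fixed at -6.
Grade = -2Study - 2Mood + 6  [with Study=6, Mood=-6]  = 6

6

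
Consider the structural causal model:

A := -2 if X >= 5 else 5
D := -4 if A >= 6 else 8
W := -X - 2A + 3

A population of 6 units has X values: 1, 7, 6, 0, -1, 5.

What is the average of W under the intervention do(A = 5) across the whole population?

-10

The intervention sets A=5 in all 6 units regardless of X. Recomputing W per unit gives -8, -14, -13, -7, -6, -12; average -10.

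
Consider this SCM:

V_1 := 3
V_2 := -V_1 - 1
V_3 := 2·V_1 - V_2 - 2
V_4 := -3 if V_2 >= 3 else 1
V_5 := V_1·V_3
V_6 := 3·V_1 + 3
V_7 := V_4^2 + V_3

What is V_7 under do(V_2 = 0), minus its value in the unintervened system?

-4

Under do(V_2=0), the mechanism V_2 := -V_1 - 1 is discarded; V_2 is fixed at 0.
V_3 = 2·V_1 - V_2 - 2  [with V_1=3, V_2=0]  = 4
V_4 = -3 if V_2 >= 3 else 1  [with V_2=0]  = 1
V_7 = V_4^2 + V_3  [with V_4=1, V_3=4]  = 5
Without intervention: V_2 = -V_1 - 1  [with V_1=3]  = -4; V_3 = 2·V_1 - V_2 - 2  [with V_1=3, V_2=-4]  = 8; V_4 = -3 if V_2 >= 3 else 1  [with V_2=-4]  = 1; V_7 = V_4^2 + V_3  [with V_4=1, V_3=8]  = 9.
Change = 5 − 9 = -4.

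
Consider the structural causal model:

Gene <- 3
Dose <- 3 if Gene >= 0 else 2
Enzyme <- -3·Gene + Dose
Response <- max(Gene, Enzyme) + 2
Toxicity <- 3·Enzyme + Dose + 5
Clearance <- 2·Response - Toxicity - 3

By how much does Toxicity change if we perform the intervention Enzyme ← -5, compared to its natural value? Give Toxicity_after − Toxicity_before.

do(Enzyme=-5) replaces the equation Enzyme <- -3·Gene + Dose with the constant Enzyme = -5.
Dose = 3 if Gene >= 0 else 2  [with Gene=3]  = 3
Toxicity = 3·Enzyme + Dose + 5  [with Enzyme=-5, Dose=3]  = -7
Without intervention: Dose = 3 if Gene >= 0 else 2  [with Gene=3]  = 3; Enzyme = -3·Gene + Dose  [with Gene=3, Dose=3]  = -6; Toxicity = 3·Enzyme + Dose + 5  [with Enzyme=-6, Dose=3]  = -10.
Change = -7 − (-10) = 3.

3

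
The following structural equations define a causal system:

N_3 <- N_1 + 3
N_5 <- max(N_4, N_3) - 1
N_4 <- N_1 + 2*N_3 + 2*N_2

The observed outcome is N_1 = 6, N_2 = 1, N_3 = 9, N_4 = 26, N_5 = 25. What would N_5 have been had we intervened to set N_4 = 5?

8

Intervening sets N_4 = 5 and removes its equation (N_4 <- N_1 + 2*N_3 + 2*N_2).
N_3 = N_1 + 3  [with N_1=6]  = 9
N_5 = max(N_4, N_3) - 1  [with N_4=5, N_3=9]  = 8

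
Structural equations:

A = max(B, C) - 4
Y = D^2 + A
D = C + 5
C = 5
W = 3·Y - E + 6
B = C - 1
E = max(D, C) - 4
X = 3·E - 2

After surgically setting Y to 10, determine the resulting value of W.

Intervening sets Y = 10 and removes its equation (Y = D^2 + A).
D = C + 5  [with C=5]  = 10
E = max(D, C) - 4  [with D=10, C=5]  = 6
W = 3·Y - E + 6  [with Y=10, E=6]  = 30

30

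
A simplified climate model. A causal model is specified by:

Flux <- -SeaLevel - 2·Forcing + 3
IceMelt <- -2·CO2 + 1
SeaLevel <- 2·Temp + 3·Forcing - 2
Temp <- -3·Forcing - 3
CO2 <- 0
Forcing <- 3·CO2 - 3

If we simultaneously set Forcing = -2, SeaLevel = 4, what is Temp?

3

Under do(Forcing = -2, SeaLevel = 4), each intervened variable's structural equation is replaced by its fixed value.
Temp = -3·Forcing - 3  [with Forcing=-2]  = 3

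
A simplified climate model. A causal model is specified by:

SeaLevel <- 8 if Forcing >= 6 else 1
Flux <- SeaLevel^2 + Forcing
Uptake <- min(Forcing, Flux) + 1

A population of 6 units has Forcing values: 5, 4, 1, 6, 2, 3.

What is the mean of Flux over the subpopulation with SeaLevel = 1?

4

E[Flux|SeaLevel=1] averages over only the 5 units with SeaLevel=1 (Forcing = 5, 4, 1, 2, 3): Flux = 6, 5, 2, 3, 4, mean 4.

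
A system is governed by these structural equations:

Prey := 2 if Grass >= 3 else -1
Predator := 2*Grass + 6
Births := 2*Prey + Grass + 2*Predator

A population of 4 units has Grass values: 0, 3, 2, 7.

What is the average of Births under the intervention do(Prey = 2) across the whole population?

The intervention sets Prey=2 in all 4 units regardless of Grass. Recomputing Births per unit gives 16, 31, 26, 51; average 31.

31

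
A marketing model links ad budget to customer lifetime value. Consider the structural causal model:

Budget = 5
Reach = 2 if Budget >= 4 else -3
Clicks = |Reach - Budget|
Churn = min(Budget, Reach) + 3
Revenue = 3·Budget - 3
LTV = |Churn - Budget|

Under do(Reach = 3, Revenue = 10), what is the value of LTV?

Setting Reach = 3, Revenue = 10 by intervention discards those variables' equations.
Churn = min(Budget, Reach) + 3  [with Budget=5, Reach=3]  = 6
LTV = |Churn - Budget|  [with Churn=6, Budget=5]  = 1

1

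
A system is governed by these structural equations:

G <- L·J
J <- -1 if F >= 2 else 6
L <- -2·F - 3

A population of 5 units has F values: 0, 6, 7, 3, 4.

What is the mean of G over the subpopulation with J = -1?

Conditioning on J=-1 selects the 4 unit(s) with F ∈ {6, 7, 3, 4}. Their G values: 15, 17, 9, 11. Mean = 13.

13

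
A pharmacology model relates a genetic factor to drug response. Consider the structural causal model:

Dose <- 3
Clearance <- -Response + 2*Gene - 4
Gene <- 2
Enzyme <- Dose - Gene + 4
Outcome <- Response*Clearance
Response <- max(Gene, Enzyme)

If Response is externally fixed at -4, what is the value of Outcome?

Under do(Response=-4), the mechanism Response <- max(Gene, Enzyme) is discarded; Response is fixed at -4.
Clearance = -Response + 2*Gene - 4  [with Response=-4, Gene=2]  = 4
Outcome = Response*Clearance  [with Response=-4, Clearance=4]  = -16

-16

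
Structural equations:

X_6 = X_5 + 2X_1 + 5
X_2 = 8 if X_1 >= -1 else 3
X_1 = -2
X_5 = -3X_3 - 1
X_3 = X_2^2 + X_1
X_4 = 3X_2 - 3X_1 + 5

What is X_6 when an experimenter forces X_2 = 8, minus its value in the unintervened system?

Under do(X_2=8), the mechanism X_2 = 8 if X_1 >= -1 else 3 is discarded; X_2 is fixed at 8.
X_3 = X_2^2 + X_1  [with X_2=8, X_1=-2]  = 62
X_5 = -3X_3 - 1  [with X_3=62]  = -187
X_6 = X_5 + 2X_1 + 5  [with X_5=-187, X_1=-2]  = -186
Without intervention: X_2 = 8 if X_1 >= -1 else 3  [with X_1=-2]  = 3; X_3 = X_2^2 + X_1  [with X_2=3, X_1=-2]  = 7; X_5 = -3X_3 - 1  [with X_3=7]  = -22; X_6 = X_5 + 2X_1 + 5  [with X_5=-22, X_1=-2]  = -21.
Change = -186 − (-21) = -165.

-165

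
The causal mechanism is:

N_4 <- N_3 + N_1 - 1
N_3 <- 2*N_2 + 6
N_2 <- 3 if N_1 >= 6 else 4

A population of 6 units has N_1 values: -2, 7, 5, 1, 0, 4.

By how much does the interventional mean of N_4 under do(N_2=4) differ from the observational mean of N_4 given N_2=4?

0.9

Every unit gets N_2=4 under the intervention. N_4 values become 11, 20, 18, 14, 13, 17; E[N_4|do(N_2=4)] = 15.5.
Observing N_2=4 restricts to units where N_2's equation naturally yields 4: N_1 ∈ {-2, 5, 1, 0, 4}. In that subpopulation N_4 = 11, 18, 14, 13, 17, mean 14.6.
Difference = 15.5 − 14.6 = 0.9.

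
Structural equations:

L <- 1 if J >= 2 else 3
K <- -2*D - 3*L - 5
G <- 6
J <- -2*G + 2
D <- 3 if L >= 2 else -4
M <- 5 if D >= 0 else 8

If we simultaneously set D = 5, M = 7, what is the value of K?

-24

The joint intervention fixes D = 5, M = 7, removing each variable's own equation.
J = -2*G + 2  [with G=6]  = -10
L = 1 if J >= 2 else 3  [with J=-10]  = 3
K = -2*D - 3*L - 5  [with D=5, L=3]  = -24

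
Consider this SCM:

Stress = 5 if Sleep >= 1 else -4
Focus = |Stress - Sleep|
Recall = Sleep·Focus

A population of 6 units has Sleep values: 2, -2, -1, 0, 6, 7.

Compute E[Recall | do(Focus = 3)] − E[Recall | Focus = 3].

4.5

Under do(Focus=3), Focus's equation is replaced by Focus=3 for every unit. Per-unit Recall: 6, -6, -3, 0, 18, 21. Mean = 6.
Observing Focus=3 restricts to units where Focus's equation naturally yields 3: Sleep ∈ {2, -1}. In that subpopulation Recall = 6, -3, mean 1.5.
Difference = 6 − 1.5 = 4.5.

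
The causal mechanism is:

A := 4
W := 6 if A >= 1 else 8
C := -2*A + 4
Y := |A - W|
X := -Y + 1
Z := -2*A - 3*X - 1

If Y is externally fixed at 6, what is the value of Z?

Under do(Y=6), the mechanism Y := |A - W| is discarded; Y is fixed at 6.
X = -Y + 1  [with Y=6]  = -5
Z = -2*A - 3*X - 1  [with A=4, X=-5]  = 6

6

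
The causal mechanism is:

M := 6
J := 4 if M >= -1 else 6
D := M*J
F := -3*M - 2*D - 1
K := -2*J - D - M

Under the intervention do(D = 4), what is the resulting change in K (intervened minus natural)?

20

do(D=4) replaces the equation D := M*J with the constant D = 4.
J = 4 if M >= -1 else 6  [with M=6]  = 4
K = -2*J - D - M  [with J=4, D=4, M=6]  = -18
Without intervention: J = 4 if M >= -1 else 6  [with M=6]  = 4; D = M*J  [with M=6, J=4]  = 24; K = -2*J - D - M  [with J=4, D=24, M=6]  = -38.
Change = -18 − (-38) = 20.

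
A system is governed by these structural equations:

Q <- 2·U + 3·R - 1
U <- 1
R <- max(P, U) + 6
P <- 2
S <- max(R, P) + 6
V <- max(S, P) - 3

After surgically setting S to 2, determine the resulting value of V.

Intervening sets S = 2 and removes its equation (S <- max(R, P) + 6).
V = max(S, P) - 3  [with S=2, P=2]  = -1

-1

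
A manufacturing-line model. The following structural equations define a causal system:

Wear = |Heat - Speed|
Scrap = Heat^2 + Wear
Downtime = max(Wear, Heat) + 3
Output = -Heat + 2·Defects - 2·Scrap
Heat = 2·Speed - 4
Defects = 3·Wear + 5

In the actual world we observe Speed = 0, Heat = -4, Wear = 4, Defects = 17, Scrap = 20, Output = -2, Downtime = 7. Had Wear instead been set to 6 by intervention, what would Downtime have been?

9

The intervention breaks the incoming arrows to Wear: Wear = |Heat - Speed| no longer applies, and Wear = 6.
Heat = 2·Speed - 4  [with Speed=0]  = -4
Downtime = max(Wear, Heat) + 3  [with Wear=6, Heat=-4]  = 9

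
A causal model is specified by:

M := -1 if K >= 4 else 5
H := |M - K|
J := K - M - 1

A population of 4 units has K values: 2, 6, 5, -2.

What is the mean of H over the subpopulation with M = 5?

Conditioning on M=5 selects the 2 unit(s) with K ∈ {2, -2}. Their H values: 3, 7. Mean = 5.

5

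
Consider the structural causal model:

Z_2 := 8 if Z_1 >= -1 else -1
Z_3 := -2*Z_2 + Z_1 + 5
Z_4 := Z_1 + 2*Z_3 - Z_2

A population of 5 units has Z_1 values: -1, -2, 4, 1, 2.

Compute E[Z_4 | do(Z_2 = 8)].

The intervention sets Z_2=8 in all 5 units regardless of Z_1. Recomputing Z_4 per unit gives -33, -36, -18, -27, -24; average -27.6.

-27.6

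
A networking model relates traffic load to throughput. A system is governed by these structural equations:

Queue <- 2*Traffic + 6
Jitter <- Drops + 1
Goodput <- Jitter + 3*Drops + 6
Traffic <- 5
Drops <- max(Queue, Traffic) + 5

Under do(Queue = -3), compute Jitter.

Under do(Queue=-3), the mechanism Queue <- 2*Traffic + 6 is discarded; Queue is fixed at -3.
Drops = max(Queue, Traffic) + 5  [with Queue=-3, Traffic=5]  = 10
Jitter = Drops + 1  [with Drops=10]  = 11

11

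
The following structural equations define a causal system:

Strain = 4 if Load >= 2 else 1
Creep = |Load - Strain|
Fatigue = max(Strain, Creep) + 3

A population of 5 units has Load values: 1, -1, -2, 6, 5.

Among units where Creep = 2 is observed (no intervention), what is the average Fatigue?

6

E[Fatigue|Creep=2] averages over only the 2 units with Creep=2 (Load = -1, 6): Fatigue = 5, 7, mean 6.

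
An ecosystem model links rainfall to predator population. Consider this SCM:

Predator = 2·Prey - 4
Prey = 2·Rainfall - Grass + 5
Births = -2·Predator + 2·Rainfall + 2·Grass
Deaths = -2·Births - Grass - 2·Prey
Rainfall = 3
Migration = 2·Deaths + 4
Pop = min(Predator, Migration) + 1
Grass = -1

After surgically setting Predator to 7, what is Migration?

-2

The intervention breaks the incoming arrows to Predator: Predator = 2·Prey - 4 no longer applies, and Predator = 7.
Prey = 2·Rainfall - Grass + 5  [with Rainfall=3, Grass=-1]  = 12
Births = -2·Predator + 2·Rainfall + 2·Grass  [with Predator=7, Rainfall=3, Grass=-1]  = -10
Deaths = -2·Births - Grass - 2·Prey  [with Births=-10, Grass=-1, Prey=12]  = -3
Migration = 2·Deaths + 4  [with Deaths=-3]  = -2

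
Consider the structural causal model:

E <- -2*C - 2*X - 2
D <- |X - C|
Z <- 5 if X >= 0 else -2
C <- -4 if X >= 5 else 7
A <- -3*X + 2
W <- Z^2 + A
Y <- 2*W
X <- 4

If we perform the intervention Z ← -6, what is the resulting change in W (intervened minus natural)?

11

Under do(Z=-6), the mechanism Z <- 5 if X >= 0 else -2 is discarded; Z is fixed at -6.
A = -3*X + 2  [with X=4]  = -10
W = Z^2 + A  [with Z=-6, A=-10]  = 26
Without intervention: Z = 5 if X >= 0 else -2  [with X=4]  = 5; A = -3*X + 2  [with X=4]  = -10; W = Z^2 + A  [with Z=5, A=-10]  = 15.
Change = 26 − 15 = 11.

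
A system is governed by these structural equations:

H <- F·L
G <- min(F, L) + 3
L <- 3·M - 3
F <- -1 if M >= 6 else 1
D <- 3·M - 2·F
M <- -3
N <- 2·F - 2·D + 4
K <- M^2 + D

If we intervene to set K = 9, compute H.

The intervention breaks the incoming arrows to K: K <- M^2 + D no longer applies, and K = 9.
Since H is not a descendant of the intervened variable, it is unaffected.
F = -1 if M >= 6 else 1  [with M=-3]  = 1
L = 3·M - 3  [with M=-3]  = -12
H = F·L  [with F=1, L=-12]  = -12

-12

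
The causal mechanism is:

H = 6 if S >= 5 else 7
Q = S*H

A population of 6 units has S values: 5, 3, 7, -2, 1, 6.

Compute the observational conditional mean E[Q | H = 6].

36

Observing H=6 restricts to units where H's equation naturally yields 6: S ∈ {5, 7, 6}. In that subpopulation Q = 30, 42, 36, mean 36.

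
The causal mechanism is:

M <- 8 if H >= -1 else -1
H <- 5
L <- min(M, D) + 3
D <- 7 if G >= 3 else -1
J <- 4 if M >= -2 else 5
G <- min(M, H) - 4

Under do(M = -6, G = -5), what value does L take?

Under do(M = -6, G = -5), each intervened variable's structural equation is replaced by its fixed value.
D = 7 if G >= 3 else -1  [with G=-5]  = -1
L = min(M, D) + 3  [with M=-6, D=-1]  = -3

-3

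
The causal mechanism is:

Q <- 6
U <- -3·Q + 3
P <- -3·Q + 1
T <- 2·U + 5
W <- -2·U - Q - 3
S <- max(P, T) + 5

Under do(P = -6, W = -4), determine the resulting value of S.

Setting P = -6, W = -4 by intervention discards those variables' equations.
U = -3·Q + 3  [with Q=6]  = -15
T = 2·U + 5  [with U=-15]  = -25
S = max(P, T) + 5  [with P=-6, T=-25]  = -1

-1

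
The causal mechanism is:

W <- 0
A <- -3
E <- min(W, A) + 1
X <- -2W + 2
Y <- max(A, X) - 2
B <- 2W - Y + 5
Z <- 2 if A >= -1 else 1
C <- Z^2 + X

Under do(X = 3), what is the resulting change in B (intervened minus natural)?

Under do(X=3), the mechanism X <- -2W + 2 is discarded; X is fixed at 3.
Y = max(A, X) - 2  [with A=-3, X=3]  = 1
B = 2W - Y + 5  [with W=0, Y=1]  = 4
Without intervention: X = -2W + 2  [with W=0]  = 2; Y = max(A, X) - 2  [with A=-3, X=2]  = 0; B = 2W - Y + 5  [with W=0, Y=0]  = 5.
Change = 4 − 5 = -1.

-1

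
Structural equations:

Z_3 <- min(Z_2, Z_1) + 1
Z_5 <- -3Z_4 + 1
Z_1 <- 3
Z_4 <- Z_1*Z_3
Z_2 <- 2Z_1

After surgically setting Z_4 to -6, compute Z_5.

19

Intervening sets Z_4 = -6 and removes its equation (Z_4 <- Z_1*Z_3).
Z_5 = -3Z_4 + 1  [with Z_4=-6]  = 19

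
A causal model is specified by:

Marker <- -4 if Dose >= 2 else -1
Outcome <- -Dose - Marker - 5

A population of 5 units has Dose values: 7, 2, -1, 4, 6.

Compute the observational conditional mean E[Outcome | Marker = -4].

Conditioning on Marker=-4 selects the 4 unit(s) with Dose ∈ {7, 2, 4, 6}. Their Outcome values: -8, -3, -5, -7. Mean = -5.75.

-5.75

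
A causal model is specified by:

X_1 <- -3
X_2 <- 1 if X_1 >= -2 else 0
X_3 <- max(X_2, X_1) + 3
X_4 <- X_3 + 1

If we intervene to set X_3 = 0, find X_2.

Under do(X_3=0), the mechanism X_3 <- max(X_2, X_1) + 3 is discarded; X_3 is fixed at 0.
Since X_2 is not a descendant of the intervened variable, it is unaffected.
X_2 = 1 if X_1 >= -2 else 0  [with X_1=-3]  = 0

0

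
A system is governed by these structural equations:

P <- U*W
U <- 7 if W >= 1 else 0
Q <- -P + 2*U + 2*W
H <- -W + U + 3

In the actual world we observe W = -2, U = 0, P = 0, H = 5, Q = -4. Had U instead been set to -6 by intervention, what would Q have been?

-28

do(U=-6) replaces the equation U <- 7 if W >= 1 else 0 with the constant U = -6.
P = U*W  [with U=-6, W=-2]  = 12
Q = -P + 2*U + 2*W  [with P=12, U=-6, W=-2]  = -28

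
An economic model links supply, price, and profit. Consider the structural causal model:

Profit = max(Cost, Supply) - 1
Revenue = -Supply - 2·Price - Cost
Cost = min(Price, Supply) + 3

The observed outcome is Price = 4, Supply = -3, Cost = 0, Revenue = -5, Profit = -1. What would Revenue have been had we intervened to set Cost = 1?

The intervention breaks the incoming arrows to Cost: Cost = min(Price, Supply) + 3 no longer applies, and Cost = 1.
Revenue = -Supply - 2·Price - Cost  [with Supply=-3, Price=4, Cost=1]  = -6

-6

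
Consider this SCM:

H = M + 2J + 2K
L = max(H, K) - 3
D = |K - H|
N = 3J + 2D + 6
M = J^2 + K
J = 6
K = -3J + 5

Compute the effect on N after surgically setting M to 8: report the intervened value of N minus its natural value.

-30

The intervention breaks the incoming arrows to M: M = J^2 + K no longer applies, and M = 8.
K = -3J + 5  [with J=6]  = -13
H = M + 2J + 2K  [with M=8, J=6, K=-13]  = -6
D = |K - H|  [with K=-13, H=-6]  = 7
N = 3J + 2D + 6  [with J=6, D=7]  = 38
Without intervention: K = -3J + 5  [with J=6]  = -13; M = J^2 + K  [with J=6, K=-13]  = 23; H = M + 2J + 2K  [with M=23, J=6, K=-13]  = 9; D = |K - H|  [with K=-13, H=9]  = 22; N = 3J + 2D + 6  [with J=6, D=22]  = 68.
Change = 38 − 68 = -30.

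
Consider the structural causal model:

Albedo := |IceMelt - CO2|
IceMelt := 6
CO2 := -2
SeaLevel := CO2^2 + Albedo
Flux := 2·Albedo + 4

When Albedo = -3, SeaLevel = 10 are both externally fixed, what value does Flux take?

Setting Albedo = -3, SeaLevel = 10 by intervention discards those variables' equations.
Flux = 2·Albedo + 4  [with Albedo=-3]  = -2

-2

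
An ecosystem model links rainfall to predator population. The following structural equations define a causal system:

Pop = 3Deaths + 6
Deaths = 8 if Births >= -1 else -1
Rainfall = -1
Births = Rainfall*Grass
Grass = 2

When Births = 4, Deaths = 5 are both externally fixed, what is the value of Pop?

21

Setting Births = 4, Deaths = 5 by intervention discards those variables' equations.
Pop = 3Deaths + 6  [with Deaths=5]  = 21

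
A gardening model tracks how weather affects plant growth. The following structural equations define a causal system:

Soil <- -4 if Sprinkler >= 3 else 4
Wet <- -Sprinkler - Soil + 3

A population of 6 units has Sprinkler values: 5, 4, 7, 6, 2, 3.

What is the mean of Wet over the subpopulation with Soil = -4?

2

Observing Soil=-4 restricts to units where Soil's equation naturally yields -4: Sprinkler ∈ {5, 4, 7, 6, 3}. In that subpopulation Wet = 2, 3, 0, 1, 4, mean 2.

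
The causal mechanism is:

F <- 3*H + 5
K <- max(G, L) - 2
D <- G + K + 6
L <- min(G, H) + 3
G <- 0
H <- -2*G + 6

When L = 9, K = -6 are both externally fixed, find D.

0

Setting L = 9, K = -6 by intervention discards those variables' equations.
D = G + K + 6  [with G=0, K=-6]  = 0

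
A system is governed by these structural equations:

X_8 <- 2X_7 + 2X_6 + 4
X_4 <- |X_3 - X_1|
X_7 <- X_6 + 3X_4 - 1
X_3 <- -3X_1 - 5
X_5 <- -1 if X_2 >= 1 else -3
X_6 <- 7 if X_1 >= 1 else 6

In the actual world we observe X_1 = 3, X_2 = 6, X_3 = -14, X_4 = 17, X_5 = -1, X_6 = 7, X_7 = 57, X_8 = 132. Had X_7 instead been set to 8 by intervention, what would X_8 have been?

34

do(X_7=8) replaces the equation X_7 <- X_6 + 3X_4 - 1 with the constant X_7 = 8.
X_6 = 7 if X_1 >= 1 else 6  [with X_1=3]  = 7
X_8 = 2X_7 + 2X_6 + 4  [with X_7=8, X_6=7]  = 34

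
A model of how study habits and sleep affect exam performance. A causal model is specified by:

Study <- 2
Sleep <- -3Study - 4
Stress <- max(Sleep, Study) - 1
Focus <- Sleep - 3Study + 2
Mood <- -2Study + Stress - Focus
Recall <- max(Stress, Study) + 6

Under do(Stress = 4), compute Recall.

10

The intervention breaks the incoming arrows to Stress: Stress <- max(Sleep, Study) - 1 no longer applies, and Stress = 4.
Recall = max(Stress, Study) + 6  [with Stress=4, Study=2]  = 10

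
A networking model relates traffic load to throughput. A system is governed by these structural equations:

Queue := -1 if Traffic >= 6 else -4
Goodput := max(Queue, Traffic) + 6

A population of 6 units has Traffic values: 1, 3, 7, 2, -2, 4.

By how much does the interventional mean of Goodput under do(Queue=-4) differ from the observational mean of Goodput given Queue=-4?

Every unit gets Queue=-4 under the intervention. Goodput values become 7, 9, 13, 8, 4, 10; E[Goodput|do(Queue=-4)] = 8.5.
E[Goodput|Queue=-4] averages over only the 5 units with Queue=-4 (Traffic = 1, 3, 2, -2, 4): Goodput = 7, 9, 8, 4, 10, mean 7.6.
Difference = 8.5 − 7.6 = 0.9.

0.9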